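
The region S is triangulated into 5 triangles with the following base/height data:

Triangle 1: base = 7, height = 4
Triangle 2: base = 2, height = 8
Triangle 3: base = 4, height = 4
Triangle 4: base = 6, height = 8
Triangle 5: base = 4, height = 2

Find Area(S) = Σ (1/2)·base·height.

(1/2)×7×4 + (1/2)×2×8 + (1/2)×4×4 + (1/2)×6×8 + (1/2)×4×2 = 58.0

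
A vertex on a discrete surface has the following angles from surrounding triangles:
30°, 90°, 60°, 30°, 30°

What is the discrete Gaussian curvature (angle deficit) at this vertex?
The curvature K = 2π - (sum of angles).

Sum of angles = 240°. K = 360° - 240° = 120° = 2π/3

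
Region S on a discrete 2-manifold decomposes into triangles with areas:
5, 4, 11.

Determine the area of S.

5 + 4 + 11 = 20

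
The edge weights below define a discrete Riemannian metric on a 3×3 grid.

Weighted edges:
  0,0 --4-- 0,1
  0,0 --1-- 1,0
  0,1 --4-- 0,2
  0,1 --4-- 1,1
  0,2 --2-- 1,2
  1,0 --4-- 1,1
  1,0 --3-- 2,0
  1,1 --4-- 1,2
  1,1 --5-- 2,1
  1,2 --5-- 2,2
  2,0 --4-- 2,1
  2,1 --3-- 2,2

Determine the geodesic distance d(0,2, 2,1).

Shortest path: 0,2 → 1,2 → 2,2 → 2,1, total weight = 10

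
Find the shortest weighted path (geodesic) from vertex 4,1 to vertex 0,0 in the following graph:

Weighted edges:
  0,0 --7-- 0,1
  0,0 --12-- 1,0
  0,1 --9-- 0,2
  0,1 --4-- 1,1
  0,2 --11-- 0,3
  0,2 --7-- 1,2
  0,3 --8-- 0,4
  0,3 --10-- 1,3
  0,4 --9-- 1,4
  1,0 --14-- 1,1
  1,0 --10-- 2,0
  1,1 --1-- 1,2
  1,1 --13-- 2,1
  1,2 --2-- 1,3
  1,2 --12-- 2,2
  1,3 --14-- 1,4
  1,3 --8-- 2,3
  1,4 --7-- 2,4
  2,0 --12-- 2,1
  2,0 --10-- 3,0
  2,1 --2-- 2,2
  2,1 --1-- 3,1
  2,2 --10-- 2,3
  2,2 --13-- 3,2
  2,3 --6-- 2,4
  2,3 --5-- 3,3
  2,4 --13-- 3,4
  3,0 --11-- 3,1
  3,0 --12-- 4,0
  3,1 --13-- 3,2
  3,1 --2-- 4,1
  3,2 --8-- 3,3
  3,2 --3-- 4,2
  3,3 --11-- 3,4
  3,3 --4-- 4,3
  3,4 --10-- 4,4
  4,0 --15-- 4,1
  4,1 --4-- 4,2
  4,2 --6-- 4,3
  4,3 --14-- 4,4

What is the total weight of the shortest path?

Shortest path: 4,1 → 3,1 → 2,1 → 1,1 → 0,1 → 0,0, total weight = 27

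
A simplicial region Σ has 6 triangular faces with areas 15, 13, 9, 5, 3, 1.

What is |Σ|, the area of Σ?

15 + 13 + 9 + 5 + 3 + 1 = 46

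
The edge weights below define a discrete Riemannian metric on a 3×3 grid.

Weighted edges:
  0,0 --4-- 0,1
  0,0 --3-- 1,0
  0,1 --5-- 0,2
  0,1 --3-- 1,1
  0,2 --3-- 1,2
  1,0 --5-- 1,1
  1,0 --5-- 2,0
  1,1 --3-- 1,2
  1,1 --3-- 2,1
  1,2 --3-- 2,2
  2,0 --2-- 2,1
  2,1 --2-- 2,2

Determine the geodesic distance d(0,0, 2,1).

Shortest path: 0,0 → 0,1 → 1,1 → 2,1, total weight = 10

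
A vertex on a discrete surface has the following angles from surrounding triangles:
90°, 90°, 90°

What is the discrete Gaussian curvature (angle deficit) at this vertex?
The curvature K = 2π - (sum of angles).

Sum of angles = 270°. K = 360° - 270° = 90°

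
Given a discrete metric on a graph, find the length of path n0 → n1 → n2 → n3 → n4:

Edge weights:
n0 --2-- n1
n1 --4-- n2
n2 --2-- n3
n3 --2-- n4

Arc length = 2 + 4 + 2 + 2 = 10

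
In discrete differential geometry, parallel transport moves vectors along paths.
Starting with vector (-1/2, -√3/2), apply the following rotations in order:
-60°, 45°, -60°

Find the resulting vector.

Total rotation: (-60°) + 45° + (-60°) = -75°. Final vector: (-0.9659, 0.2588)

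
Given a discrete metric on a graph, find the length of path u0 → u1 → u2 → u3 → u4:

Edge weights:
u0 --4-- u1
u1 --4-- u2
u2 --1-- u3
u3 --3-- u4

Arc length = 4 + 4 + 1 + 3 = 12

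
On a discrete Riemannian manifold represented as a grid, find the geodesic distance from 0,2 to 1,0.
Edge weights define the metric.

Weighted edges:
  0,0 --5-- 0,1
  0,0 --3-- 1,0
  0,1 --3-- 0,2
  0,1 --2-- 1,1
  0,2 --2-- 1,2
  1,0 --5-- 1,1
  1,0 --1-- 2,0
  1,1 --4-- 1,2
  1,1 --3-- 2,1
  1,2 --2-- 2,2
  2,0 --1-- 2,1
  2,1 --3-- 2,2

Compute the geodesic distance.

Shortest path: 0,2 → 1,2 → 2,2 → 2,1 → 2,0 → 1,0, total weight = 9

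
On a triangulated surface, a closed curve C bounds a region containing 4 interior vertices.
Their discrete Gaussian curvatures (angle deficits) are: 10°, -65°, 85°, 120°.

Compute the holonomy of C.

Holonomy = total enclosed curvature = 10° + (-65°) + 85° + 120° = 150°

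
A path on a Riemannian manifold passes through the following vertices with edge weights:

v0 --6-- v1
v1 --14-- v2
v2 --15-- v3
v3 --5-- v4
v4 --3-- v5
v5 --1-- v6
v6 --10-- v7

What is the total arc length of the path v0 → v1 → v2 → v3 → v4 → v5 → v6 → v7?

Arc length = 6 + 14 + 15 + 5 + 3 + 1 + 10 = 54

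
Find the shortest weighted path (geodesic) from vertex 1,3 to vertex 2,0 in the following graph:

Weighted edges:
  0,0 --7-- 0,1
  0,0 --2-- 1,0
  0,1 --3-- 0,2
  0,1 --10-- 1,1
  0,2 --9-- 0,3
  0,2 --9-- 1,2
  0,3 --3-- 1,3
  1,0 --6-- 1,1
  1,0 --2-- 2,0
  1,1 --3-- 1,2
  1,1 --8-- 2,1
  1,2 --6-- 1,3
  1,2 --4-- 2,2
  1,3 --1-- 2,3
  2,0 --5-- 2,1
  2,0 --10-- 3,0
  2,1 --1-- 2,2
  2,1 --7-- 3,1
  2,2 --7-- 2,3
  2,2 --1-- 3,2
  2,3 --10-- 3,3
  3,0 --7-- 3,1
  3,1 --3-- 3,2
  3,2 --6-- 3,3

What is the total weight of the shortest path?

Shortest path: 1,3 → 2,3 → 2,2 → 2,1 → 2,0, total weight = 14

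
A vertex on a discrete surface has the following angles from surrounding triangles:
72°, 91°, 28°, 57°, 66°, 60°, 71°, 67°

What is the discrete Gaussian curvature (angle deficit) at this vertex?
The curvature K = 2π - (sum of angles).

Sum of angles = 512°. K = 360° - 512° = -152° = -38π/45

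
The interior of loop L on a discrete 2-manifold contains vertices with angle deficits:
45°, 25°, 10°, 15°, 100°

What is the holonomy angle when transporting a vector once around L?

Holonomy = total enclosed curvature = 45° + 25° + 10° + 15° + 100° = 195°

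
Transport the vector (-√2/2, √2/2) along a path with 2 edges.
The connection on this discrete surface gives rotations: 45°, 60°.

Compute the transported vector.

Total rotation: 45° + 60° = 105°. Final vector: (-0.5000, -0.8660)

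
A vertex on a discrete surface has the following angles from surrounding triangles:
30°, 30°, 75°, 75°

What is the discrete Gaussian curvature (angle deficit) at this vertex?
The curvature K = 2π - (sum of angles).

Sum of angles = 210°. K = 360° - 210° = 150°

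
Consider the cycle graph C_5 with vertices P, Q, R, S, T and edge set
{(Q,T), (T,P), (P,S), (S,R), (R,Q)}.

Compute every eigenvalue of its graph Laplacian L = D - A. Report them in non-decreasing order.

The cycle graph C_n has Laplacian eigenvalues λ_k = 2 − 2cos(2πk/n), k = 0, 1, …, n−1. Here n = 5:
k=0: 2 − 2cos(0) = 0.0; k=1: 2 − 2cos(2π/5) = 1.382; k=2: 2 − 2cos(4π/5) = 3.618; k=3: 2 − 2cos(6π/5) = 3.618; k=4: 2 − 2cos(8π/5) = 1.382.
Laplacian eigenvalues (increasing order): [0.0, 1.382, 1.382, 3.618, 3.618]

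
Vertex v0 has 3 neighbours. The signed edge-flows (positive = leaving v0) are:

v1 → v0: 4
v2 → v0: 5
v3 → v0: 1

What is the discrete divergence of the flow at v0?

Divergence = sum of outgoing flows = (-4) + (-5) + (-1) = -10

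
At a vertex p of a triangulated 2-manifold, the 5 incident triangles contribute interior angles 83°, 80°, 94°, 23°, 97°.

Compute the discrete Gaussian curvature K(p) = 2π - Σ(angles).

Sum of angles = 377°. K = 360° - 377° = -17° = -17π/180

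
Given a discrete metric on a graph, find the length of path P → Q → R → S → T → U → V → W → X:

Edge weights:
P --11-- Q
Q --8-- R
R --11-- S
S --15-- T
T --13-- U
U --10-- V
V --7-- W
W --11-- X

Arc length = 11 + 8 + 11 + 15 + 13 + 10 + 7 + 11 = 86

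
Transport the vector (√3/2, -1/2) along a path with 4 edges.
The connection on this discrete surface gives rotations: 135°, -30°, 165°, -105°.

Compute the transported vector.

Total rotation: 135° + (-30°) + 165° + (-105°) = 165°. Final vector: (-0.7071, 0.7071)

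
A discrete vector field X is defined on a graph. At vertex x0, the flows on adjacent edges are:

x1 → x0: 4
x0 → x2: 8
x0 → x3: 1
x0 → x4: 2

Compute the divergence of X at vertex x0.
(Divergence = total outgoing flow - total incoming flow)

Divergence = sum of outgoing flows = (-4) + 8 + 1 + 2 = 7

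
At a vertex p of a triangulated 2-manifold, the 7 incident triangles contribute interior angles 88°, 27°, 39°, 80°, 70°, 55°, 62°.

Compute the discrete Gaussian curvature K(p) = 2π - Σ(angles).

Sum of angles = 421°. K = 360° - 421° = -61° = -61π/180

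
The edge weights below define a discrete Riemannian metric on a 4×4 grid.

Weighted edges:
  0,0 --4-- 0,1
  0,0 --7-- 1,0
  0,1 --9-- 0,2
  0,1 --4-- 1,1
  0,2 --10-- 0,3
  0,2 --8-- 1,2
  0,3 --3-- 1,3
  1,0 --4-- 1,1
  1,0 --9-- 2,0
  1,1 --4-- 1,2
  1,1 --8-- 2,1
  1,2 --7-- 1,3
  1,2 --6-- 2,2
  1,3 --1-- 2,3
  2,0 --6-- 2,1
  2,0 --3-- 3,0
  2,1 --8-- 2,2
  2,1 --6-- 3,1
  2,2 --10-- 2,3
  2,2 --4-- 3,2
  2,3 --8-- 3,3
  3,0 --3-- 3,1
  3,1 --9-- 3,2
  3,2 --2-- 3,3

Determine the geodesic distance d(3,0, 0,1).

Shortest path: 3,0 → 2,0 → 1,0 → 1,1 → 0,1, total weight = 20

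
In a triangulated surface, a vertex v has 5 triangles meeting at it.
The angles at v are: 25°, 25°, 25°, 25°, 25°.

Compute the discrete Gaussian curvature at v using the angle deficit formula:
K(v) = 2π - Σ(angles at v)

Sum of angles = 125°. K = 360° - 125° = 235°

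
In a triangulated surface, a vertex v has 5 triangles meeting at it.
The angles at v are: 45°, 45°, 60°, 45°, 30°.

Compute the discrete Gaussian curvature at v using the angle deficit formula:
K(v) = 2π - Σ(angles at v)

Sum of angles = 225°. K = 360° - 225° = 135°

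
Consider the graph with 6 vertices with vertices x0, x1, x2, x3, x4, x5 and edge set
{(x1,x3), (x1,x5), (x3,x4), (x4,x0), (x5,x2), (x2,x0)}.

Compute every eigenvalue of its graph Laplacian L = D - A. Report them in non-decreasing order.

Degrees: deg(x0) = 2, deg(x1) = 2, deg(x2) = 2, deg(x3) = 2, deg(x4) = 2, deg(x5) = 2.
L = D − A with rows/columns ordered (x0, x1, x2, x3, x4, x5):
  [ 2,  0, -1,  0, -1,  0]
  [ 0,  2,  0, -1,  0, -1]
  [-1,  0,  2,  0,  0, -1]
  [ 0, -1,  0,  2, -1,  0]
  [-1,  0,  0, -1,  2,  0]
  [ 0, -1, -1,  0,  0,  2]
Characteristic polynomial: det(λI − L) = λ(λ − 1)²(λ − 3)²(λ − 4).
Roots: λ = 0; (λ − 1) = 0 ⇒ λ = 1 (multiplicity 2); (λ − 3) = 0 ⇒ λ = 3 (multiplicity 2); (λ − 4) = 0 ⇒ λ = 4.
(Check: the roots sum (with multiplicity) to 12, matching trace L = Σdeg = 2·6 = 12.)
Laplacian eigenvalues (increasing order): [0.0, 1.0, 1.0, 3.0, 3.0, 4.0]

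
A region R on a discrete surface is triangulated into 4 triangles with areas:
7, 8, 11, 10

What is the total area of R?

7 + 8 + 11 + 10 = 36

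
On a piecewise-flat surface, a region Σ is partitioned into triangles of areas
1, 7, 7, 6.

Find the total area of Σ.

1 + 7 + 7 + 6 = 21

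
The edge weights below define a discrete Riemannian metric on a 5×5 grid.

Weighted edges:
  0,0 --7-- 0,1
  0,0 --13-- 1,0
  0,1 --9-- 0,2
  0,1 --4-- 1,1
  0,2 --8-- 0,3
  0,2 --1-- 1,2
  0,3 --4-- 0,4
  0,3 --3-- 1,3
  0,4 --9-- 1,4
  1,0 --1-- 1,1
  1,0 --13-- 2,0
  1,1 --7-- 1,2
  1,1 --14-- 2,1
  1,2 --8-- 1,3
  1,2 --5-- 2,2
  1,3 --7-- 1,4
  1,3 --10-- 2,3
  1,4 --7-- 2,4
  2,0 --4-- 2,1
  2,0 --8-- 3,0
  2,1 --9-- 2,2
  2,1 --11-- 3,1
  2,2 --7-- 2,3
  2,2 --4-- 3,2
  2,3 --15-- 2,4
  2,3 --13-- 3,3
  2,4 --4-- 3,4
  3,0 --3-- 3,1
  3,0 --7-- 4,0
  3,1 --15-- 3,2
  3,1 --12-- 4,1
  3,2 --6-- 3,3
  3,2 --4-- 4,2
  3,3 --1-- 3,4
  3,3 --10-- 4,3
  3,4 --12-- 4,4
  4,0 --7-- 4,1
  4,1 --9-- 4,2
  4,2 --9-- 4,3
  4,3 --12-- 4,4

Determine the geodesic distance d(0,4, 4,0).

Shortest path: 0,4 → 0,3 → 0,2 → 1,2 → 2,2 → 3,2 → 4,2 → 4,1 → 4,0, total weight = 42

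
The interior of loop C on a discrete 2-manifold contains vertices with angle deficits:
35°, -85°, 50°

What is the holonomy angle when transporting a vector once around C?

Holonomy = total enclosed curvature = 35° + (-85°) + 50° = 0°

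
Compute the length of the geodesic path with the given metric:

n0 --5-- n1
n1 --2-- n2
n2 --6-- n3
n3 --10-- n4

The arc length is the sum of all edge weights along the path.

Arc length = 5 + 2 + 6 + 10 = 23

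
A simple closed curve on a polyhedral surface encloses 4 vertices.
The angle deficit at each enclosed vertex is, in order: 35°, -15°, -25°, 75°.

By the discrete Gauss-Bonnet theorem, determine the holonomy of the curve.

Holonomy = total enclosed curvature = 35° + (-15°) + (-25°) + 75° = 70°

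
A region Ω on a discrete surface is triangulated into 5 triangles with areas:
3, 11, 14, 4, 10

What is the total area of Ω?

3 + 11 + 14 + 4 + 10 = 42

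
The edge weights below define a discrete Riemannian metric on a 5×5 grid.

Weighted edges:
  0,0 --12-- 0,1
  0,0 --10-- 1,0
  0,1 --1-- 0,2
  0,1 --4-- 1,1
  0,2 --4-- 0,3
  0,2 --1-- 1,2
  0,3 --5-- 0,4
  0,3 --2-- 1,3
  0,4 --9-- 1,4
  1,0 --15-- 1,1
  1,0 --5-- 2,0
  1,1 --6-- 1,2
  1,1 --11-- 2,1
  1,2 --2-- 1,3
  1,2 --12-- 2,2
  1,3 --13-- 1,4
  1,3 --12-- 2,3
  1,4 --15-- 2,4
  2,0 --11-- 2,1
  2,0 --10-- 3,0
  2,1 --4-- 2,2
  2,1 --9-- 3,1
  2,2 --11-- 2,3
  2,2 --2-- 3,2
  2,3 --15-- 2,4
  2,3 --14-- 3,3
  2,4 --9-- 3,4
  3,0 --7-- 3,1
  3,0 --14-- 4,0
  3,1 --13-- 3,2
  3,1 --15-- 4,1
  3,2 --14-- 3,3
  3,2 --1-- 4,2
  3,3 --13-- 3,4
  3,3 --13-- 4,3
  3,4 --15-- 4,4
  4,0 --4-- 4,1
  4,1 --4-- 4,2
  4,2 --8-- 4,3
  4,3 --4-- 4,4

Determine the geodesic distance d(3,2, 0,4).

Shortest path: 3,2 → 2,2 → 1,2 → 1,3 → 0,3 → 0,4, total weight = 23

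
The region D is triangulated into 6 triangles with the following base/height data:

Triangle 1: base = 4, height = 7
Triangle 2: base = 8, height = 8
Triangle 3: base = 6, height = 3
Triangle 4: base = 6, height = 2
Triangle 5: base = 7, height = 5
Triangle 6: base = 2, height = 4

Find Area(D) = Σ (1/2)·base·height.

(1/2)×4×7 + (1/2)×8×8 + (1/2)×6×3 + (1/2)×6×2 + (1/2)×7×5 + (1/2)×2×4 = 82.5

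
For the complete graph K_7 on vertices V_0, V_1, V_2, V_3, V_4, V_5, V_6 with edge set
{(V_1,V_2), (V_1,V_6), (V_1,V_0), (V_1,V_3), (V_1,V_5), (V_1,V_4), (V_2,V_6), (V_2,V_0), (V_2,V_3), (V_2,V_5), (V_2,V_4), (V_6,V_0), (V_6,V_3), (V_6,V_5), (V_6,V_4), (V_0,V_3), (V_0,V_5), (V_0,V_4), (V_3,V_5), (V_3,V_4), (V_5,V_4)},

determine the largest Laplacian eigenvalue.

For the complete graph K_n, L = nI − J (J = all-ones matrix). J has eigenvalues n (once, eigenvector 𝟙) and 0 (multiplicity n−1), so L has eigenvalues 0 (once) and n (multiplicity n−1). Here n = 7: eigenvalue 0 once and 7 with multiplicity 6.
Laplacian eigenvalues: [0.0, 7.0, 7.0, 7.0, 7.0, 7.0, 7.0]. Largest eigenvalue (spectral radius) = 7.0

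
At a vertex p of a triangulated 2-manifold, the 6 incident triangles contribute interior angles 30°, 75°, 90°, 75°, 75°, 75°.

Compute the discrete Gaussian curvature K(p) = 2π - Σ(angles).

Sum of angles = 420°. K = 360° - 420° = -60° = -π/3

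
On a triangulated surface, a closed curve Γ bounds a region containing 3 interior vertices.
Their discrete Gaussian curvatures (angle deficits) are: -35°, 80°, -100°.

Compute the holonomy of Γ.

Holonomy = total enclosed curvature = (-35°) + 80° + (-100°) = -55°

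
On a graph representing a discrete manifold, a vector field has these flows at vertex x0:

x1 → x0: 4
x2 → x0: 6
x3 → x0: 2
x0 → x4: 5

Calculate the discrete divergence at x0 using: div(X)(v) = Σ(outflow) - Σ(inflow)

Divergence = sum of outgoing flows = (-4) + (-6) + (-2) + 5 = -7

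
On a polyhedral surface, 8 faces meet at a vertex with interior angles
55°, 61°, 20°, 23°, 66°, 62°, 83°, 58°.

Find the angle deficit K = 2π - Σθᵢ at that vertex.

Sum of angles = 428°. K = 360° - 428° = -68° = -17π/45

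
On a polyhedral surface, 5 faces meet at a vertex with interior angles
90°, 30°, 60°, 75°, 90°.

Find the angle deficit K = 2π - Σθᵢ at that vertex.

Sum of angles = 345°. K = 360° - 345° = 15°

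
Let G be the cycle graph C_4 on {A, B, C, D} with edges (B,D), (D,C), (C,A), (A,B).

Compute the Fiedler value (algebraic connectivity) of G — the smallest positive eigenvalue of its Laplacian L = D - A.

The cycle graph C_n has Laplacian eigenvalues λ_k = 2 − 2cos(2πk/n), k = 0, 1, …, n−1. Here n = 4:
k=0: 2 − 2cos(0) = 0.0; k=1: 2 − 2cos(π/2) = 2.0; k=2: 2 − 2cos(π) = 4.0; k=3: 2 − 2cos(3π/2) = 2.0.
Laplacian eigenvalues: [0.0, 2.0, 2.0, 4.0]. Algebraic connectivity (smallest non-zero eigenvalue) = 2.0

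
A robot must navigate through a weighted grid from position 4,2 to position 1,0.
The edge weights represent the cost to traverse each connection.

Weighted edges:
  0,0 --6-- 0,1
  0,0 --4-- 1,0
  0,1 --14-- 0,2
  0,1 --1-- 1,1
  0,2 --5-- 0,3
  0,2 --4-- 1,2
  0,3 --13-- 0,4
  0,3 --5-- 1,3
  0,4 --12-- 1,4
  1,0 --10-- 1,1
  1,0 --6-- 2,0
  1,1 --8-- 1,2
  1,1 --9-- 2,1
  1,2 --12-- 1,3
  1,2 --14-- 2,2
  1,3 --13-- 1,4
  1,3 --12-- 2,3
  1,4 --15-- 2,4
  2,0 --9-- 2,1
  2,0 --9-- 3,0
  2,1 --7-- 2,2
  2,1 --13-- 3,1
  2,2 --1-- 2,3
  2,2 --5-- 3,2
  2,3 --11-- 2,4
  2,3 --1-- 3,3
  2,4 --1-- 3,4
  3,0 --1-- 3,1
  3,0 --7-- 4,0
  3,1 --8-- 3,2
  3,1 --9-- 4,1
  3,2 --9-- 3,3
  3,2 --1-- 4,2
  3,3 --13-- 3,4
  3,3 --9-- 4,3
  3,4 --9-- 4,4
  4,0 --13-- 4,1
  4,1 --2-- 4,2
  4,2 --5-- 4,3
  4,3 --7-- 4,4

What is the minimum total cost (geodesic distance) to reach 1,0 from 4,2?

Shortest path: 4,2 → 3,2 → 3,1 → 3,0 → 2,0 → 1,0, total weight = 25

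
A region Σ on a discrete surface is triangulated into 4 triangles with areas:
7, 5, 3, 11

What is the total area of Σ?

7 + 5 + 3 + 11 = 26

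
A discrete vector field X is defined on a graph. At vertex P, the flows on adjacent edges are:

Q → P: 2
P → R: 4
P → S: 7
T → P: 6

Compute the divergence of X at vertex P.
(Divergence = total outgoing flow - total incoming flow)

Divergence = sum of outgoing flows = (-2) + 4 + 7 + (-6) = 3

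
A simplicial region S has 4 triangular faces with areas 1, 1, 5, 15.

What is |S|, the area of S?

1 + 1 + 5 + 15 = 22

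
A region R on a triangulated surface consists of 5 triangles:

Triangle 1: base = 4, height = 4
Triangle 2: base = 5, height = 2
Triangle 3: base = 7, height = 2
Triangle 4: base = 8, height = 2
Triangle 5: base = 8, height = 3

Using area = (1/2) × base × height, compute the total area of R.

(1/2)×4×4 + (1/2)×5×2 + (1/2)×7×2 + (1/2)×8×2 + (1/2)×8×3 = 40.0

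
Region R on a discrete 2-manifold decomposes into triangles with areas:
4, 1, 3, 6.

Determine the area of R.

4 + 1 + 3 + 6 = 14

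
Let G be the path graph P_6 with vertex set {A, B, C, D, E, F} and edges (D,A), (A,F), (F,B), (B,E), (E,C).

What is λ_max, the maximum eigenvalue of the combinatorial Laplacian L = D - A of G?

The path graph P_n has Laplacian eigenvalues λ_k = 2 − 2cos(kπ/n), k = 0, 1, …, n−1. Here n = 6:
k=0: 2 − 2cos(0) = 0.0; k=1: 2 − 2cos(π/6) = 0.2679; k=2: 2 − 2cos(π/3) = 1.0; k=3: 2 − 2cos(π/2) = 2.0; k=4: 2 − 2cos(2π/3) = 3.0; k=5: 2 − 2cos(5π/6) = 3.7321.
Laplacian eigenvalues: [0.0, 0.2679, 1.0, 2.0, 3.0, 3.7321]. Largest eigenvalue (spectral radius) = 3.7321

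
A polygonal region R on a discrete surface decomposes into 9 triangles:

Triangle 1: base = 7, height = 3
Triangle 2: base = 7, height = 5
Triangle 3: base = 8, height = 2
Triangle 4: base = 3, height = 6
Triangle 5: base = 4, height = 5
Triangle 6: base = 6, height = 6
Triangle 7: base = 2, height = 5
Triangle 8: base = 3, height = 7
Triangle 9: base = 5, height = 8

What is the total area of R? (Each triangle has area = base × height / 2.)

(1/2)×7×3 + (1/2)×7×5 + (1/2)×8×2 + (1/2)×3×6 + (1/2)×4×5 + (1/2)×6×6 + (1/2)×2×5 + (1/2)×3×7 + (1/2)×5×8 = 108.5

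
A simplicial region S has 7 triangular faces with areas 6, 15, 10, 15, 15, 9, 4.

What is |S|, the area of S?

6 + 15 + 10 + 15 + 15 + 9 + 4 = 74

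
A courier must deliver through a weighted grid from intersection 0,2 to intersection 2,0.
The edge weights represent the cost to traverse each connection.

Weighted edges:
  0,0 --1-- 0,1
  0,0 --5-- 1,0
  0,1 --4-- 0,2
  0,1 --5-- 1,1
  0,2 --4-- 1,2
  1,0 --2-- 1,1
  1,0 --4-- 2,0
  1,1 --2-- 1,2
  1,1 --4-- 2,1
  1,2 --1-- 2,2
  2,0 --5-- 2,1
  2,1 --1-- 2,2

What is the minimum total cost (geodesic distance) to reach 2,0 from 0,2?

Shortest path: 0,2 → 1,2 → 2,2 → 2,1 → 2,0, total weight = 11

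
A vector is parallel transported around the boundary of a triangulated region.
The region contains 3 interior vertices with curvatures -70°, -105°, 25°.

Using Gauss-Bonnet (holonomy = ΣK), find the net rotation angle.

Holonomy = total enclosed curvature = (-70°) + (-105°) + 25° = -150°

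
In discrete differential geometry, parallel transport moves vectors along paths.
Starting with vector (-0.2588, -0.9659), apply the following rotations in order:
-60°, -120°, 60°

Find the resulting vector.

Total rotation: (-60°) + (-120°) + 60° = -120°. Final vector: (-0.7071, 0.7071)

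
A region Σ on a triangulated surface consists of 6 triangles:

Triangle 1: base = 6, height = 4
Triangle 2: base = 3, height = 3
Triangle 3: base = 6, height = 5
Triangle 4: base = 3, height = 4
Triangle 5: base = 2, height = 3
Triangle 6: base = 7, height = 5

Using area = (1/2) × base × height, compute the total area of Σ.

(1/2)×6×4 + (1/2)×3×3 + (1/2)×6×5 + (1/2)×3×4 + (1/2)×2×3 + (1/2)×7×5 = 58.0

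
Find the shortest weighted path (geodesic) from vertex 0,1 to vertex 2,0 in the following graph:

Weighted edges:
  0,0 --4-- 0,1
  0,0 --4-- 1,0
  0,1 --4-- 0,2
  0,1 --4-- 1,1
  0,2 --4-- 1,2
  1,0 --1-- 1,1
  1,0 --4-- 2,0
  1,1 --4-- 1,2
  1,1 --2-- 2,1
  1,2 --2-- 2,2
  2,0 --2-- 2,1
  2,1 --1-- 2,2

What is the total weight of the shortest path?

Shortest path: 0,1 → 1,1 → 2,1 → 2,0, total weight = 8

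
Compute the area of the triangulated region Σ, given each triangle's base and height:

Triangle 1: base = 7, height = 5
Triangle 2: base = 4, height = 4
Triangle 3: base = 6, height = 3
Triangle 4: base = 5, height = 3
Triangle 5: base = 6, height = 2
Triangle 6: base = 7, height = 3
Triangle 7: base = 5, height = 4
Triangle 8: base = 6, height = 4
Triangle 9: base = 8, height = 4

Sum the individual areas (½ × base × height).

(1/2)×7×5 + (1/2)×4×4 + (1/2)×6×3 + (1/2)×5×3 + (1/2)×6×2 + (1/2)×7×3 + (1/2)×5×4 + (1/2)×6×4 + (1/2)×8×4 = 96.5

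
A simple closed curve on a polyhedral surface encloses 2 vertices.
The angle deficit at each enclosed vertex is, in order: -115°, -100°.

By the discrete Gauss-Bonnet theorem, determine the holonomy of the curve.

Holonomy = total enclosed curvature = (-115°) + (-100°) = -215°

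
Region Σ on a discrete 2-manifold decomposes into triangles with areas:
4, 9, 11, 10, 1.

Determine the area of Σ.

4 + 9 + 11 + 10 + 1 = 35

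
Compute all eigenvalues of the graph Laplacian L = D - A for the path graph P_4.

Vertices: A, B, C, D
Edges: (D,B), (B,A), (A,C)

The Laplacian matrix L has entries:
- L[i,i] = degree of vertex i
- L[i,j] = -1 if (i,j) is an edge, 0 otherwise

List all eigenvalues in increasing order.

The path graph P_n has Laplacian eigenvalues λ_k = 2 − 2cos(kπ/n), k = 0, 1, …, n−1. Here n = 4:
k=0: 2 − 2cos(0) = 0.0; k=1: 2 − 2cos(π/4) = 0.5858; k=2: 2 − 2cos(π/2) = 2.0; k=3: 2 − 2cos(3π/4) = 3.4142.
Laplacian eigenvalues (increasing order): [0.0, 0.5858, 2.0, 3.4142]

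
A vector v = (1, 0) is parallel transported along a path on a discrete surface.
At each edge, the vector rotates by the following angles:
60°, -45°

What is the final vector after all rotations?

Total rotation: 60° + (-45°) = 15°. Final vector: (0.9659, 0.2588)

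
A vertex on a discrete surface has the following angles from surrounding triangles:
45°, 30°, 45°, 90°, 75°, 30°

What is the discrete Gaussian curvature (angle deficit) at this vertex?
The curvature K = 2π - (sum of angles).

Sum of angles = 315°. K = 360° - 315° = 45°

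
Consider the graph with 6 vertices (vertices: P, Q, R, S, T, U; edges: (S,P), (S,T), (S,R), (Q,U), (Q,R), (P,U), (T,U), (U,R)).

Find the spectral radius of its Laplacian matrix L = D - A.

Degrees: deg(P) = 2, deg(Q) = 2, deg(R) = 3, deg(S) = 3, deg(T) = 2, deg(U) = 4.
L = D − A with rows/columns ordered (P, Q, R, S, T, U):
  [ 2,  0,  0, -1,  0, -1]
  [ 0,  2, -1,  0,  0, -1]
  [ 0, -1,  3, -1,  0, -1]
  [-1,  0, -1,  3, -1,  0]
  [ 0,  0,  0, -1,  2, -1]
  [-1, -1, -1,  0, -1,  4]
Characteristic polynomial: det(λI − L) = λ(λ² − 7λ + 8)(λ − 2)(λ − 3)(λ − 4).
Roots: λ = 0; (λ² − 7λ + 8) = 0 ⇒ λ = (7 ± √17)/2 ≈ 1.4384, 5.5616; (λ − 2) = 0 ⇒ λ = 2; (λ − 3) = 0 ⇒ λ = 3; (λ − 4) = 0 ⇒ λ = 4.
(Check: the roots sum (with multiplicity) to 16, matching trace L = Σdeg = 2·8 = 16.)
Laplacian eigenvalues: [0.0, 1.4384, 2.0, 3.0, 4.0, 5.5616]. Largest eigenvalue (spectral radius) = 5.5616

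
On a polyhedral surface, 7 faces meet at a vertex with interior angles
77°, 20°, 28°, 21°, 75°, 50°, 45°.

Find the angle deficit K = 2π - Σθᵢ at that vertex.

Sum of angles = 316°. K = 360° - 316° = 44° = 11π/45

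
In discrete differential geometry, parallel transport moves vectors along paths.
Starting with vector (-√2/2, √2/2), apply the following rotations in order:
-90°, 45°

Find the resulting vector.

Total rotation: (-90°) + 45° = -45°. Final vector: (0, 1)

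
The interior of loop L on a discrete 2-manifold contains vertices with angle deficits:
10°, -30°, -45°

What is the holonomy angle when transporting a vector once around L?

Holonomy = total enclosed curvature = 10° + (-30°) + (-45°) = -65°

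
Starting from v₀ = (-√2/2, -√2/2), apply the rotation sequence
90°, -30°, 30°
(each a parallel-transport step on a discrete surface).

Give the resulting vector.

Total rotation: 90° + (-30°) + 30° = 90°. Final vector: (0.7071, -0.7071)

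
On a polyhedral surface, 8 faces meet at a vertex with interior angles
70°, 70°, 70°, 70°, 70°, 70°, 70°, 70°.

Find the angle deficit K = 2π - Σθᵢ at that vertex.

Sum of angles = 560°. K = 360° - 560° = -200°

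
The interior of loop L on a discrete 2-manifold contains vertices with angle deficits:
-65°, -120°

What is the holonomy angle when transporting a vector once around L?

Holonomy = total enclosed curvature = (-65°) + (-120°) = -185°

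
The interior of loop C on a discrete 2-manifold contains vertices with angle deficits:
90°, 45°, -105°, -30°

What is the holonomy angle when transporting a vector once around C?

Holonomy = total enclosed curvature = 90° + 45° + (-105°) + (-30°) = 0°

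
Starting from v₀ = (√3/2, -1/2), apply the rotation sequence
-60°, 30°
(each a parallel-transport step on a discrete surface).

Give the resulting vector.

Total rotation: (-60°) + 30° = -30°. Final vector: (0.5000, -0.8660)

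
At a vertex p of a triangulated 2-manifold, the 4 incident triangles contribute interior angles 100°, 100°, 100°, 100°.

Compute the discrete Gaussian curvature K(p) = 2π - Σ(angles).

Sum of angles = 400°. K = 360° - 400° = -40°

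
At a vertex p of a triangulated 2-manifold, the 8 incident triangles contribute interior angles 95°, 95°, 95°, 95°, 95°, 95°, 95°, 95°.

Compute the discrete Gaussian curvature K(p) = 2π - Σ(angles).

Sum of angles = 760°. K = 360° - 760° = -400°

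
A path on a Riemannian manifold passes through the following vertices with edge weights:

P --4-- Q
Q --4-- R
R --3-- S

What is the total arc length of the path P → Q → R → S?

Arc length = 4 + 4 + 3 = 11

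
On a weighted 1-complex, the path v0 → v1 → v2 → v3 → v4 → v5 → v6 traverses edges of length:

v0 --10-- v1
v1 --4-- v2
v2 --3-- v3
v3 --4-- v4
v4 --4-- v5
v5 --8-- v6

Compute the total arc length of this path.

Arc length = 10 + 4 + 3 + 4 + 4 + 8 = 33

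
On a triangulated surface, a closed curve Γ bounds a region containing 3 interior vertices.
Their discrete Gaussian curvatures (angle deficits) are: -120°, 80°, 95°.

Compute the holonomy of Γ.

Holonomy = total enclosed curvature = (-120°) + 80° + 95° = 55°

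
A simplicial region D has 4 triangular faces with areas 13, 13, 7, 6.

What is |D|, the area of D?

13 + 13 + 7 + 6 = 39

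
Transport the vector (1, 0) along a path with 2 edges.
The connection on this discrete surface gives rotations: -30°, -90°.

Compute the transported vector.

Total rotation: (-30°) + (-90°) = -120°. Final vector: (-0.5000, -0.8660)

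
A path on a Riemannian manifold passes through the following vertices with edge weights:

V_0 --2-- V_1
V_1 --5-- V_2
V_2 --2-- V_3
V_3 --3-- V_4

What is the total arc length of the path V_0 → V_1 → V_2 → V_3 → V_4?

Arc length = 2 + 5 + 2 + 3 = 12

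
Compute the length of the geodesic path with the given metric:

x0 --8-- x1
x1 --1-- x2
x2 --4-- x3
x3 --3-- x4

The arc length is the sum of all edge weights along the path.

Arc length = 8 + 1 + 4 + 3 = 16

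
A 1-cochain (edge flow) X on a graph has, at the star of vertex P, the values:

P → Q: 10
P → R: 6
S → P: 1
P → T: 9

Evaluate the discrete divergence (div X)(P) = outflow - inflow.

Divergence = sum of outgoing flows = 10 + 6 + (-1) + 9 = 24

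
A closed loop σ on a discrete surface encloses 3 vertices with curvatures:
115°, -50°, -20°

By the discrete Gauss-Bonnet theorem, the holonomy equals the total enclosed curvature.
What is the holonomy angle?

Holonomy = total enclosed curvature = 115° + (-50°) + (-20°) = 45°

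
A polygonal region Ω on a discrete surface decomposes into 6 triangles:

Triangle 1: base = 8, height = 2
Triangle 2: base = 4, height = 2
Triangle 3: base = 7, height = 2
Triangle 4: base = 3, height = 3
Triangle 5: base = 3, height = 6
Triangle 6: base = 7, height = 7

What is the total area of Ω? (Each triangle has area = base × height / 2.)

(1/2)×8×2 + (1/2)×4×2 + (1/2)×7×2 + (1/2)×3×3 + (1/2)×3×6 + (1/2)×7×7 = 57.0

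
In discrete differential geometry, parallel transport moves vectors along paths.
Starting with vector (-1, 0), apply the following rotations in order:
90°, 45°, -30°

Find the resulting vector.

Total rotation: 90° + 45° + (-30°) = 105°. Final vector: (0.2588, -0.9659)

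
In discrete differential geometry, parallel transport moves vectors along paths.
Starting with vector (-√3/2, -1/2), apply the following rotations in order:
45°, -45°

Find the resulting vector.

Total rotation: 45° + (-45°) = 0°. Final vector: (-0.8660, -0.5000)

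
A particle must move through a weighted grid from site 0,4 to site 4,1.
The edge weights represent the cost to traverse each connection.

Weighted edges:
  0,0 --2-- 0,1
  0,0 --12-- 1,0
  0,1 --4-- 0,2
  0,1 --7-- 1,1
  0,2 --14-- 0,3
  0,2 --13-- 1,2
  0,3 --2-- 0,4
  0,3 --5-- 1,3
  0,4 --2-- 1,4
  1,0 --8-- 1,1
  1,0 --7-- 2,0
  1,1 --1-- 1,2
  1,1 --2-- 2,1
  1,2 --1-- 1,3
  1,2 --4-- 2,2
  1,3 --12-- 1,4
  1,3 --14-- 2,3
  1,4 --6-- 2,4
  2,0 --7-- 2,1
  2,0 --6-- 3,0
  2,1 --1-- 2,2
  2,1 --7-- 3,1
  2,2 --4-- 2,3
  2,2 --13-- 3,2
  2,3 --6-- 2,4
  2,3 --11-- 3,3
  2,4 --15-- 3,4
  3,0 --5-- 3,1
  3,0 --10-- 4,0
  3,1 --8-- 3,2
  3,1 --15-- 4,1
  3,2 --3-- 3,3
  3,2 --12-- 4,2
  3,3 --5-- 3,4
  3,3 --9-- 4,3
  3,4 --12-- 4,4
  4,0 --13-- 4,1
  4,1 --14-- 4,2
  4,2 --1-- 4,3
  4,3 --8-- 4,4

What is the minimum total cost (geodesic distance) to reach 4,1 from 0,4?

Shortest path: 0,4 → 0,3 → 1,3 → 1,2 → 1,1 → 2,1 → 3,1 → 4,1, total weight = 33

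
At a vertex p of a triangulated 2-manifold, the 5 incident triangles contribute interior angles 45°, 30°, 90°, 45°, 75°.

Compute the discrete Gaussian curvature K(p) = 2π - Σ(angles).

Sum of angles = 285°. K = 360° - 285° = 75°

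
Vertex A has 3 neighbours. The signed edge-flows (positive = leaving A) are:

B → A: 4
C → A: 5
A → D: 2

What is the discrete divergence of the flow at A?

Divergence = sum of outgoing flows = (-4) + (-5) + 2 = -7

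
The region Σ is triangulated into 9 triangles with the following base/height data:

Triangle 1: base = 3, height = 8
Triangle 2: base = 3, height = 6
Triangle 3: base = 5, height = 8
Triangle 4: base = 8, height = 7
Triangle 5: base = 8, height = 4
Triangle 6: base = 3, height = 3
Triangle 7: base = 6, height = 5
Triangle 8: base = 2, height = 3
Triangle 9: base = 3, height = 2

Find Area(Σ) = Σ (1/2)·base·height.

(1/2)×3×8 + (1/2)×3×6 + (1/2)×5×8 + (1/2)×8×7 + (1/2)×8×4 + (1/2)×3×3 + (1/2)×6×5 + (1/2)×2×3 + (1/2)×3×2 = 110.5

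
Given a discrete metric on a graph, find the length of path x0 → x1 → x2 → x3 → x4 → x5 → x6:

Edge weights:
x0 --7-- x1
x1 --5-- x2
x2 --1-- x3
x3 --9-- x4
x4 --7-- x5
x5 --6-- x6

Arc length = 7 + 5 + 1 + 9 + 7 + 6 = 35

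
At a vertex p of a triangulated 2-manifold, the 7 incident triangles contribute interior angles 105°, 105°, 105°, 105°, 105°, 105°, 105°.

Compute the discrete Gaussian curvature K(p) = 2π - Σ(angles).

Sum of angles = 735°. K = 360° - 735° = -375° = -25π/12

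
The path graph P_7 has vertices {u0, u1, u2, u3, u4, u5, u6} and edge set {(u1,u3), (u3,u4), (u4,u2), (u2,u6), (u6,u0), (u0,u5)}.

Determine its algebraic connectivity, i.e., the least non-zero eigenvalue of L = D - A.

The path graph P_n has Laplacian eigenvalues λ_k = 2 − 2cos(kπ/n), k = 0, 1, …, n−1. Here n = 7:
k=0: 2 − 2cos(0) = 0.0; k=1: 2 − 2cos(π/7) = 0.1981; k=2: 2 − 2cos(2π/7) = 0.753; k=3: 2 − 2cos(3π/7) = 1.555; k=4: 2 − 2cos(4π/7) = 2.445; k=5: 2 − 2cos(5π/7) = 3.247; k=6: 2 − 2cos(6π/7) = 3.8019.
Laplacian eigenvalues: [0.0, 0.1981, 0.753, 1.555, 2.445, 3.247, 3.8019]. Algebraic connectivity (smallest non-zero eigenvalue) = 0.1981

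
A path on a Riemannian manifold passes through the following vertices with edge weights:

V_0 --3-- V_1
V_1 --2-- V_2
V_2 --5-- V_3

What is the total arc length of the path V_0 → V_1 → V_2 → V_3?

Arc length = 3 + 2 + 5 = 10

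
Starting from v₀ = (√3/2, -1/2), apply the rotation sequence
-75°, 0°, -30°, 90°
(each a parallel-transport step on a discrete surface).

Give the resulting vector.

Total rotation: (-75°) + 0° + (-30°) + 90° = -15°. Final vector: (0.7071, -0.7071)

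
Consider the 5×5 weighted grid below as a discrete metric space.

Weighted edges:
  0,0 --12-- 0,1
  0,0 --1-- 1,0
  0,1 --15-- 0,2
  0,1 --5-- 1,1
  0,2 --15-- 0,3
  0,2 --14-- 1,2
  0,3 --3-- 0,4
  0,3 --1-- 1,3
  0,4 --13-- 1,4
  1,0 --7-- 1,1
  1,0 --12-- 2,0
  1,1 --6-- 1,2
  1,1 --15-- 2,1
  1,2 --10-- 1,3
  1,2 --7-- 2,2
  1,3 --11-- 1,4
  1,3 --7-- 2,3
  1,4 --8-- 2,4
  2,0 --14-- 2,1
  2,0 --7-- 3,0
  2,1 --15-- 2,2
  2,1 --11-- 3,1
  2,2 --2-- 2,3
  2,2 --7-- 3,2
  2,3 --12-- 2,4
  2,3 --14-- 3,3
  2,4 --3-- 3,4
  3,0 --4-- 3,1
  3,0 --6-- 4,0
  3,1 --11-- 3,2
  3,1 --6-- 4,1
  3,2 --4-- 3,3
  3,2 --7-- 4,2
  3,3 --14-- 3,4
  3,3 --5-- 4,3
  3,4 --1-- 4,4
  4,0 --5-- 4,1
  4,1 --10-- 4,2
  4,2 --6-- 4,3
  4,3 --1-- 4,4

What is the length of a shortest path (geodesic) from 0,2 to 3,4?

Shortest path: 0,2 → 0,3 → 1,3 → 2,3 → 2,4 → 3,4, total weight = 38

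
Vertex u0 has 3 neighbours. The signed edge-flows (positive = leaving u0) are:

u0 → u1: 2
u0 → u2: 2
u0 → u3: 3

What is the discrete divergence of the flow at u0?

Divergence = sum of outgoing flows = 2 + 2 + 3 = 7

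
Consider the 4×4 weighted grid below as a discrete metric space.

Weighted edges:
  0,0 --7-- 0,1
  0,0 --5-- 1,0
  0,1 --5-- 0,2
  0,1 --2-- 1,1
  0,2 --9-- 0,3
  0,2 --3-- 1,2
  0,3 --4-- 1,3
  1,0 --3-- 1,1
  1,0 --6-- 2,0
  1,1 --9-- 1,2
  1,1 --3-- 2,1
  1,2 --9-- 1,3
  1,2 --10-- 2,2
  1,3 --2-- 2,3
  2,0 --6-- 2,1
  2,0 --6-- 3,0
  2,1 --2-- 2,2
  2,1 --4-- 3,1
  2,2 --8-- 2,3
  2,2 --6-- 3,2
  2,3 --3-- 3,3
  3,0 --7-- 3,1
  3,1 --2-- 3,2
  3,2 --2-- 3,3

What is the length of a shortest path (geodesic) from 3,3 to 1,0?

Shortest path: 3,3 → 3,2 → 3,1 → 2,1 → 1,1 → 1,0, total weight = 14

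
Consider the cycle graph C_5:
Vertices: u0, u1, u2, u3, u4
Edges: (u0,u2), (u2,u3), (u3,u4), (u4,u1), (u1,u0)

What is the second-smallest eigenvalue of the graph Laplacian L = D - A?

The cycle graph C_n has Laplacian eigenvalues λ_k = 2 − 2cos(2πk/n), k = 0, 1, …, n−1. Here n = 5:
k=0: 2 − 2cos(0) = 0.0; k=1: 2 − 2cos(2π/5) = 1.382; k=2: 2 − 2cos(4π/5) = 3.618; k=3: 2 − 2cos(6π/5) = 3.618; k=4: 2 − 2cos(8π/5) = 1.382.
Laplacian eigenvalues: [0.0, 1.382, 1.382, 3.618, 3.618]. Algebraic connectivity (smallest non-zero eigenvalue) = 1.382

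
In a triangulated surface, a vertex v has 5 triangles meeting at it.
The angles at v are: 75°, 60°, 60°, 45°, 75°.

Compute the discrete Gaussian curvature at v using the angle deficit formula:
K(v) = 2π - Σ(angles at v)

Sum of angles = 315°. K = 360° - 315° = 45°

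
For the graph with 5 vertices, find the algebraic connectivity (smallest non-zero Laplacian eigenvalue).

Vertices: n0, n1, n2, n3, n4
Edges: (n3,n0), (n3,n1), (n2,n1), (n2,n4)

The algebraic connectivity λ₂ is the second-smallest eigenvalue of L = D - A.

Degrees: deg(n0) = 1, deg(n1) = 2, deg(n2) = 2, deg(n3) = 2, deg(n4) = 1.
L = D − A with rows/columns ordered (n0, n1, n2, n3, n4):
  [ 1,  0,  0, -1,  0]
  [ 0,  2, -1, -1,  0]
  [ 0, -1,  2,  0, -1]
  [-1, -1,  0,  2,  0]
  [ 0,  0, -1,  0,  1]
Characteristic polynomial: det(λI − L) = λ(λ² − 3λ + 1)(λ² − 5λ + 5).
Roots: λ = 0; (λ² − 3λ + 1) = 0 ⇒ λ = (3 ± √5)/2 ≈ 0.382, 2.618; (λ² − 5λ + 5) = 0 ⇒ λ = (5 ± √5)/2 ≈ 1.382, 3.618.
(Check: the roots sum (with multiplicity) to 8, matching trace L = Σdeg = 2·4 = 8.)
Laplacian eigenvalues: [0.0, 0.382, 1.382, 2.618, 3.618]. Algebraic connectivity (smallest non-zero eigenvalue) = 0.382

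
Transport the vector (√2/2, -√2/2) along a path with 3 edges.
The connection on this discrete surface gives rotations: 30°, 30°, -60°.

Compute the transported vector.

Total rotation: 30° + 30° + (-60°) = 0°. Final vector: (0.7071, -0.7071)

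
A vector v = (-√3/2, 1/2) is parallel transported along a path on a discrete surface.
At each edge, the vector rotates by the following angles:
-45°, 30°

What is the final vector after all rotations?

Total rotation: (-45°) + 30° = -15°. Final vector: (-0.7071, 0.7071)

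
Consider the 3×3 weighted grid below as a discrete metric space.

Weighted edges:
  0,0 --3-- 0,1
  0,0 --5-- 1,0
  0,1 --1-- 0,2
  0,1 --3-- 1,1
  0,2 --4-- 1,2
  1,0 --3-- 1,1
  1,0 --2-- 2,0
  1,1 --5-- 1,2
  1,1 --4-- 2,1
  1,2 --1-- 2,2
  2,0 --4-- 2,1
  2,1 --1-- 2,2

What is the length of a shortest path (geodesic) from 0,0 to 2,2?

Shortest path: 0,0 → 0,1 → 0,2 → 1,2 → 2,2, total weight = 9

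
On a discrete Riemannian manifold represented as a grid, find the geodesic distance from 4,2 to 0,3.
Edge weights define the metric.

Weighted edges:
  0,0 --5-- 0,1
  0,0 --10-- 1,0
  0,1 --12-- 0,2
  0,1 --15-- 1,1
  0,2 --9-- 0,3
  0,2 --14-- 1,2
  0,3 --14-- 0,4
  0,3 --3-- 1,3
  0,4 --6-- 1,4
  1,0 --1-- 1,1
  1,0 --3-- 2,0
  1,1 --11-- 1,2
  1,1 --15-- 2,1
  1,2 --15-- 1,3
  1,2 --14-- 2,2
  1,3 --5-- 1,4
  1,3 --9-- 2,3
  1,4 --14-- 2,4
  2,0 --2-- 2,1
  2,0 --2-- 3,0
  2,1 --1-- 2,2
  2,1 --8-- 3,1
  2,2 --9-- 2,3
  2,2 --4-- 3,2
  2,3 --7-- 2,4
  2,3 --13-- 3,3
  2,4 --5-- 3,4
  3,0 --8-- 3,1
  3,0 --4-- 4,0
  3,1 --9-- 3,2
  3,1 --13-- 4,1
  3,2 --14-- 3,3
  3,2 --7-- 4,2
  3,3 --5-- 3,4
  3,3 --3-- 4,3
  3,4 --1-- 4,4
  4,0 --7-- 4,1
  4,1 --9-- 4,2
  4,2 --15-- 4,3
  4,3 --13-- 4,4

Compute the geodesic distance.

Shortest path: 4,2 → 3,2 → 2,2 → 2,3 → 1,3 → 0,3, total weight = 32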